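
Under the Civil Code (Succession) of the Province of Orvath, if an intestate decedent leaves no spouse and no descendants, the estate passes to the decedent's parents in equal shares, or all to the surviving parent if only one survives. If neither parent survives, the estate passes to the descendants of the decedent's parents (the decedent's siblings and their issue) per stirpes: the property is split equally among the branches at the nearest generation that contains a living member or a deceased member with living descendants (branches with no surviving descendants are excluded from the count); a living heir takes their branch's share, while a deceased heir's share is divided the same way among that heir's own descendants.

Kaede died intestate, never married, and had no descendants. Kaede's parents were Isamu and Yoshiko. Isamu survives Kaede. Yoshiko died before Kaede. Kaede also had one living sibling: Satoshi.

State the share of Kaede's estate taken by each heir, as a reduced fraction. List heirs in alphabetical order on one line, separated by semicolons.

Isamu 1

Only one parent, Isamu, survives, so Isamu takes the entire estate. The siblings take nothing because a surviving parent has priority.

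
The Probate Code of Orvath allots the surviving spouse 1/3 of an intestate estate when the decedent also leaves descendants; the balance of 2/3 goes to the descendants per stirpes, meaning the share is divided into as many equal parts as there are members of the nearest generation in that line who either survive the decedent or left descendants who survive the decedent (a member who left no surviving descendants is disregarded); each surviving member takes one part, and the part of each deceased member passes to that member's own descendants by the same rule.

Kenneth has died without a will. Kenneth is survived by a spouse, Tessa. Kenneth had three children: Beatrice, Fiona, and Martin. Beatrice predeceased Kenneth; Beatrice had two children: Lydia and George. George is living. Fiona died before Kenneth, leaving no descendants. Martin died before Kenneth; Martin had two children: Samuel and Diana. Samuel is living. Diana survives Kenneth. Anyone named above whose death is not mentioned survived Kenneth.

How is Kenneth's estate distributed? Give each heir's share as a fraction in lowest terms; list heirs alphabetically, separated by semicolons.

Diana 1/6; George 1/6; Lydia 1/6; Samuel 1/6; Tessa 1/3

Tessa, as surviving spouse, takes 1/3.
The remaining 2/3 passes to Kenneth's descendants per stirpes.
Fiona left no surviving issue, so that branch lapses and is disregarded.
The 2/3 is divided into 2 equal shares of 1/3 among Beatrice, Martin.
Beatrice predeceased; the 1/3 allotted to Beatrice's branch passes to Beatrice's issue by representation.
The 1/3 is divided into 2 equal shares of 1/6 among Lydia, George.
Lydia is living and takes 1/6.
George is living and takes 1/6.
Martin predeceased; the 1/3 allotted to Martin's branch passes to Martin's issue by representation.
The 1/3 is divided into 2 equal shares of 1/6 among Samuel, Diana.
Samuel is living and takes 1/6.
Diana is living and takes 1/6.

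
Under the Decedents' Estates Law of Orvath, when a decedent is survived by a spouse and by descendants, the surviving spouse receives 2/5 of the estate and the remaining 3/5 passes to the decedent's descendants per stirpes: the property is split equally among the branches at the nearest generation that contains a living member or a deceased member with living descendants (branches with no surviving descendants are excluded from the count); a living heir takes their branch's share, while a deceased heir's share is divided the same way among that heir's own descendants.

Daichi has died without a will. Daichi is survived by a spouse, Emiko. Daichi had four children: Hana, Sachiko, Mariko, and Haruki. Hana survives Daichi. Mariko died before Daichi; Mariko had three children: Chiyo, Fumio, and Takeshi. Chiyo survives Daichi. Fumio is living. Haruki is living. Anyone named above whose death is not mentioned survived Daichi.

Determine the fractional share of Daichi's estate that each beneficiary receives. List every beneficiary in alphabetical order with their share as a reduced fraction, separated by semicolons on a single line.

Chiyo 1/20; Emiko 2/5; Fumio 1/20; Hana 3/20; Haruki 3/20; Sachiko 3/20; Takeshi 1/20

Emiko, as surviving spouse, takes 2/5.
The remaining 3/5 passes to Daichi's descendants per stirpes.
The 3/5 is divided into 4 equal shares of 3/20 among Hana, Sachiko, Mariko, Haruki.
Hana is living and takes 3/20.
Sachiko is living and takes 3/20.
Mariko predeceased; the 3/20 allotted to Mariko's branch passes to Mariko's issue by representation.
The 3/20 is divided into 3 equal shares of 1/20 among Chiyo, Fumio, Takeshi.
Chiyo is living and takes 1/20.
Fumio is living and takes 1/20.
Takeshi is living and takes 1/20.
Haruki is living and takes 3/20.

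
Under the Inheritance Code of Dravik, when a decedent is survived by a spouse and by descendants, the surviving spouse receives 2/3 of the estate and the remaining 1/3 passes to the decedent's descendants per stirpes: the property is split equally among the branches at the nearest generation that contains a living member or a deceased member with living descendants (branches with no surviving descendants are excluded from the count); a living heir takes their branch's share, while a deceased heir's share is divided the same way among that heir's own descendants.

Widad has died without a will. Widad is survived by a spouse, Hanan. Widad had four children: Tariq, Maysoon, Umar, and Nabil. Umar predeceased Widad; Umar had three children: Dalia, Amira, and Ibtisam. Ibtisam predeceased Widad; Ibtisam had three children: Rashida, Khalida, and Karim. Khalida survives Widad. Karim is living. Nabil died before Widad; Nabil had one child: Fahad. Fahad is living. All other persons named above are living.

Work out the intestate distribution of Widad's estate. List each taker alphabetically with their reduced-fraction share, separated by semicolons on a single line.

Hanan, as surviving spouse, takes 2/3.
The remaining 1/3 passes to Widad's descendants per stirpes.
The 1/3 is divided into 4 equal shares of 1/12 among Tariq, Maysoon, Umar, Nabil.
Tariq is living and takes 1/12.
Maysoon is living and takes 1/12.
Umar predeceased; the 1/12 allotted to Umar's branch passes to Umar's issue by representation.
The 1/12 is divided into 3 equal shares of 1/36 among Dalia, Amira, Ibtisam.
Dalia is living and takes 1/36.
Amira is living and takes 1/36.
Ibtisam predeceased; the 1/36 allotted to Ibtisam's branch passes to Ibtisam's issue by representation.
The 1/36 is divided into 3 equal shares of 1/108 among Rashida, Khalida, Karim.
Rashida is living and takes 1/108.
Khalida is living and takes 1/108.
Karim is living and takes 1/108.
Nabil predeceased; the 1/12 allotted to Nabil's branch passes to Nabil's issue by representation.
Fahad is the sole taker at this level and receives the full 1/12.

Amira 1/36; Dalia 1/36; Fahad 1/12; Hanan 2/3; Karim 1/108; Khalida 1/108; Maysoon 1/12; Rashida 1/108; Tariq 1/12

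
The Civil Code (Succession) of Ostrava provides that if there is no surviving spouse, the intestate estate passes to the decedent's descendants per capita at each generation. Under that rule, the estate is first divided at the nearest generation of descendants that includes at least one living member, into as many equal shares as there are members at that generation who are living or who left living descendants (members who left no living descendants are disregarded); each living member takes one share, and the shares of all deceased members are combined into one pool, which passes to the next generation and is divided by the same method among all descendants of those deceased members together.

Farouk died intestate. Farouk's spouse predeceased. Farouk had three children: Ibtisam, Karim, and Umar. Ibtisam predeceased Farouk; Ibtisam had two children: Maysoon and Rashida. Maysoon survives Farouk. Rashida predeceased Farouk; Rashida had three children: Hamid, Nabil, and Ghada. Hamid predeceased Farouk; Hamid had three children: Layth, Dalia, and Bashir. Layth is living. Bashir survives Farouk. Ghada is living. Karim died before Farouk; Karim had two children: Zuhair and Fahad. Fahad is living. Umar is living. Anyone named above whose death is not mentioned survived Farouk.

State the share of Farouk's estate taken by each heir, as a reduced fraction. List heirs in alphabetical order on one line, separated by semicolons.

There is no surviving spouse, so the entire estate passes to Farouk's descendants per capita at each generation.
At generation 1 (Ibtisam, Karim, Umar) there are 3 shares of (1)/3 = 1/3 each.
Living: Umar — each takes 1/3.
Deceased: Ibtisam and Karim. Their combined 2/3 is pooled and carried to generation 2.
At generation 2 (Maysoon, Rashida, Zuhair, Fahad) there are 4 shares of (2/3)/4 = 1/6 each.
Living: Maysoon, Zuhair, and Fahad — each takes 1/6.
Deceased: Rashida. That 1/6 share is carried to generation 3.
At generation 3 (Hamid, Nabil, Ghada) there are 3 shares of (1/6)/3 = 1/18 each.
Living: Nabil and Ghada — each takes 1/18.
Deceased: Hamid. That 1/18 share is carried to generation 4.
At generation 4 (Layth, Dalia, Bashir) there are 3 shares of (1/18)/3 = 1/54 each.
Living: Layth, Dalia, and Bashir — each takes 1/54.

Bashir 1/54; Dalia 1/54; Fahad 1/6; Ghada 1/18; Layth 1/54; Maysoon 1/6; Nabil 1/18; Umar 1/3; Zuhair 1/6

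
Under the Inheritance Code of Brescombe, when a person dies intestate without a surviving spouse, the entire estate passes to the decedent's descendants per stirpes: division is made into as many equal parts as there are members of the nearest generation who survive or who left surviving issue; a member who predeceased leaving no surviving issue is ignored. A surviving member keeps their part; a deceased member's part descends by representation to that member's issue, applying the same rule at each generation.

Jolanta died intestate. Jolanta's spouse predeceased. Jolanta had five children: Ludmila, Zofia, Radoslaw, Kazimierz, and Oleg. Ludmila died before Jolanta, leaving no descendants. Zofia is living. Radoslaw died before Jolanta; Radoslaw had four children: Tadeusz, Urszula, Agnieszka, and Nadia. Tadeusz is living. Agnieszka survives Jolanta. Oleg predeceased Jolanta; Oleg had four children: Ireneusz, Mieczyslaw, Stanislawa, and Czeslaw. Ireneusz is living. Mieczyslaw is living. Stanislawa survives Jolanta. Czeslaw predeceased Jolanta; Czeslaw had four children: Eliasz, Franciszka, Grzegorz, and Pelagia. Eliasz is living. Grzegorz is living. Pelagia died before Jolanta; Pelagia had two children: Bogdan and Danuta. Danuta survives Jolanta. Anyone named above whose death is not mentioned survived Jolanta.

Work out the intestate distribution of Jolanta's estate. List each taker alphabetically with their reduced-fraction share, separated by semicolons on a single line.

There is no surviving spouse, so the entire estate passes to Jolanta's descendants per stirpes.
Ludmila left no surviving issue, so that branch lapses and is disregarded.
The estate is divided into 4 equal shares of 1/4 among Zofia, Radoslaw, Kazimierz, Oleg.
Zofia is living and takes 1/4.
Radoslaw predeceased; the 1/4 allotted to Radoslaw's branch passes to Radoslaw's issue by representation.
The 1/4 is divided into 4 equal shares of 1/16 among Tadeusz, Urszula, Agnieszka, Nadia.
Tadeusz is living and takes 1/16.
Urszula is living and takes 1/16.
Agnieszka is living and takes 1/16.
Nadia is living and takes 1/16.
Kazimierz is living and takes 1/4.
Oleg predeceased; the 1/4 allotted to Oleg's branch passes to Oleg's issue by representation.
The 1/4 is divided into 4 equal shares of 1/16 among Ireneusz, Mieczyslaw, Stanislawa, Czeslaw.
Ireneusz is living and takes 1/16.
Mieczyslaw is living and takes 1/16.
Stanislawa is living and takes 1/16.
Czeslaw predeceased; the 1/16 allotted to Czeslaw's branch passes to Czeslaw's issue by representation.
The 1/16 is divided into 4 equal shares of 1/64 among Eliasz, Franciszka, Grzegorz, Pelagia.
Eliasz is living and takes 1/64.
Franciszka is living and takes 1/64.
Grzegorz is living and takes 1/64.
Pelagia predeceased; the 1/64 allotted to Pelagia's branch passes to Pelagia's issue by representation.
The 1/64 is divided into 2 equal shares of 1/128 among Bogdan, Danuta.
Bogdan is living and takes 1/128.
Danuta is living and takes 1/128.

Agnieszka 1/16; Bogdan 1/128; Danuta 1/128; Eliasz 1/64; Franciszka 1/64; Grzegorz 1/64; Ireneusz 1/16; Kazimierz 1/4; Mieczyslaw 1/16; Nadia 1/16; Stanislawa 1/16; Tadeusz 1/16; Urszula 1/16; Zofia 1/4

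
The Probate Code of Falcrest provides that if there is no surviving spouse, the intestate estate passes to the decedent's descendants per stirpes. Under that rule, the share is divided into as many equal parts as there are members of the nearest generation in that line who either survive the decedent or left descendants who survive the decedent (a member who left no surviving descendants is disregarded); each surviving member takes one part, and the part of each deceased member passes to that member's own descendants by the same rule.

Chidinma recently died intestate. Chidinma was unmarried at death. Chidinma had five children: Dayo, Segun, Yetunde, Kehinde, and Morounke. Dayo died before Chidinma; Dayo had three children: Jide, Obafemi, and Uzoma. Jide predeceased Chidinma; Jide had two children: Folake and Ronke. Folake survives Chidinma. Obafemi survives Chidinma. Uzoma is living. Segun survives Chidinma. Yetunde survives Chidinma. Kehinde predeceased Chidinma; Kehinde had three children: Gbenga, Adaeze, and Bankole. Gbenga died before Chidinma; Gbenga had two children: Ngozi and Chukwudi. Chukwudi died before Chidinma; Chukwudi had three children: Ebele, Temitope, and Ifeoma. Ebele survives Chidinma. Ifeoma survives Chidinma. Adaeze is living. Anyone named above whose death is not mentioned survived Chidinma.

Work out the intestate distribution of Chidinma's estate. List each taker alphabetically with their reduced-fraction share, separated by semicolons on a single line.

There is no surviving spouse, so the entire estate passes to Chidinma's descendants per stirpes.
The estate is divided into 5 equal shares of 1/5 among Dayo, Segun, Yetunde, Kehinde, Morounke.
Dayo predeceased; the 1/5 allotted to Dayo's branch passes to Dayo's issue by representation.
The 1/5 is divided into 3 equal shares of 1/15 among Jide, Obafemi, Uzoma.
Jide predeceased; the 1/15 allotted to Jide's branch passes to Jide's issue by representation.
The 1/15 is divided into 2 equal shares of 1/30 among Folake, Ronke.
Folake is living and takes 1/30.
Ronke is living and takes 1/30.
Obafemi is living and takes 1/15.
Uzoma is living and takes 1/15.
Segun is living and takes 1/5.
Yetunde is living and takes 1/5.
Kehinde predeceased; the 1/5 allotted to Kehinde's branch passes to Kehinde's issue by representation.
The 1/5 is divided into 3 equal shares of 1/15 among Gbenga, Adaeze, Bankole.
Gbenga predeceased; the 1/15 allotted to Gbenga's branch passes to Gbenga's issue by representation.
The 1/15 is divided into 2 equal shares of 1/30 among Ngozi, Chukwudi.
Ngozi is living and takes 1/30.
Chukwudi predeceased; the 1/30 allotted to Chukwudi's branch passes to Chukwudi's issue by representation.
The 1/30 is divided into 3 equal shares of 1/90 among Ebele, Temitope, Ifeoma.
Ebele is living and takes 1/90.
Temitope is living and takes 1/90.
Ifeoma is living and takes 1/90.
Adaeze is living and takes 1/15.
Bankole is living and takes 1/15.
Morounke is living and takes 1/5.

Adaeze 1/15; Bankole 1/15; Ebele 1/90; Folake 1/30; Ifeoma 1/90; Morounke 1/5; Ngozi 1/30; Obafemi 1/15; Ronke 1/30; Segun 1/5; Temitope 1/90; Uzoma 1/15; Yetunde 1/5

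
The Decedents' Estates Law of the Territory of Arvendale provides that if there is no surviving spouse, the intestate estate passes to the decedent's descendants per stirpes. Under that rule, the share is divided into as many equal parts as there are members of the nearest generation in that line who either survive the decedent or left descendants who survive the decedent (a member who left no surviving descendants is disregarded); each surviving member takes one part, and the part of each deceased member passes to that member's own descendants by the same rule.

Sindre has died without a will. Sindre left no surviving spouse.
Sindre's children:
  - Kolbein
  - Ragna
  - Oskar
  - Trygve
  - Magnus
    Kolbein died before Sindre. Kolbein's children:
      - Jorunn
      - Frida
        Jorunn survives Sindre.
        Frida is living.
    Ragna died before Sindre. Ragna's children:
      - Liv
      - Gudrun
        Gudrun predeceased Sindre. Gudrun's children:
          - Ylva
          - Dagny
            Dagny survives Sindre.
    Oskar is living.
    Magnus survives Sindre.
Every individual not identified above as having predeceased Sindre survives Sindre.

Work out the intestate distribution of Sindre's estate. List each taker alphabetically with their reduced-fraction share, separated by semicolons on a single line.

There is no surviving spouse, so the entire estate passes to Sindre's descendants per stirpes.
The estate is divided into 5 equal shares of 1/5 among Kolbein, Ragna, Oskar, Trygve, Magnus.
Kolbein predeceased; the 1/5 allotted to Kolbein's branch passes to Kolbein's issue by representation.
The 1/5 is divided into 2 equal shares of 1/10 among Jorunn, Frida.
Jorunn is living and takes 1/10.
Frida is living and takes 1/10.
Ragna predeceased; the 1/5 allotted to Ragna's branch passes to Ragna's issue by representation.
The 1/5 is divided into 2 equal shares of 1/10 among Liv, Gudrun.
Liv is living and takes 1/10.
Gudrun predeceased; the 1/10 allotted to Gudrun's branch passes to Gudrun's issue by representation.
The 1/10 is divided into 2 equal shares of 1/20 among Ylva, Dagny.
Ylva is living and takes 1/20.
Dagny is living and takes 1/20.
Oskar is living and takes 1/5.
Trygve is living and takes 1/5.
Magnus is living and takes 1/5.

Dagny 1/20; Frida 1/10; Jorunn 1/10; Liv 1/10; Magnus 1/5; Oskar 1/5; Trygve 1/5; Ylva 1/20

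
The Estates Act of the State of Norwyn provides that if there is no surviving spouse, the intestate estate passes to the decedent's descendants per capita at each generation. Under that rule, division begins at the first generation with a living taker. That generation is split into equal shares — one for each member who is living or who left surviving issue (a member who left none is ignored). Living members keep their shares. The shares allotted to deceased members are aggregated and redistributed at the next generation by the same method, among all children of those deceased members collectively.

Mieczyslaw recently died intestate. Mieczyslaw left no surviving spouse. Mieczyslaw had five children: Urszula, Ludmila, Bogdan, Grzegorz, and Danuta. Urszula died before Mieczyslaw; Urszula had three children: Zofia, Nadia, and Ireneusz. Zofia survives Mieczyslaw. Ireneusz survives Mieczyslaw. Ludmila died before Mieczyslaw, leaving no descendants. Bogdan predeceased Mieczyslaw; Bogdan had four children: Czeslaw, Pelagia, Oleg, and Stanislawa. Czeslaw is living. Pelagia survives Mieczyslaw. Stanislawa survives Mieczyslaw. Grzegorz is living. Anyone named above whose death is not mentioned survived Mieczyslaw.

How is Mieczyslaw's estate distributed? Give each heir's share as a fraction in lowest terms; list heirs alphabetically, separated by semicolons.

Czeslaw 1/14; Danuta 1/4; Grzegorz 1/4; Ireneusz 1/14; Nadia 1/14; Oleg 1/14; Pelagia 1/14; Stanislawa 1/14; Zofia 1/14

There is no surviving spouse, so the entire estate passes to Mieczyslaw's descendants per capita at each generation.
At generation 1 (Urszula, Bogdan, Grzegorz, Danuta) there are 4 shares of (1)/4 = 1/4 each.
Living: Grzegorz and Danuta — each takes 1/4.
Deceased: Urszula and Bogdan. Their combined 1/2 is pooled and carried to generation 2.
At generation 2 (Zofia, Nadia, Ireneusz, Czeslaw, Pelagia, Oleg, Stanislawa) there are 7 shares of (1/2)/7 = 1/14 each.
Living: Zofia, Nadia, Ireneusz, Czeslaw, Pelagia, Oleg, and Stanislawa — each takes 1/14.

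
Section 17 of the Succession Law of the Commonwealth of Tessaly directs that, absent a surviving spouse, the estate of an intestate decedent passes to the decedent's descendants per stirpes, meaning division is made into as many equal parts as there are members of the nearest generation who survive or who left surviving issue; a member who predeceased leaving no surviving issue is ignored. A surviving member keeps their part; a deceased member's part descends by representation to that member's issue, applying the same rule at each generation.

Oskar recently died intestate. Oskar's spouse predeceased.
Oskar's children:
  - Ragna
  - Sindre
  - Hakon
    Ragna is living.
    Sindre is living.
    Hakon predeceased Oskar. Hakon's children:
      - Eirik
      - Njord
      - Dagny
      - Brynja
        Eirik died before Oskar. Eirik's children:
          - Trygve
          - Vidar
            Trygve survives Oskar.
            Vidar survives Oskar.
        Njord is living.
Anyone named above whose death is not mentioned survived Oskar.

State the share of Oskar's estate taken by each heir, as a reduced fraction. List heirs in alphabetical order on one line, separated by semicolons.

Brynja 1/12; Dagny 1/12; Njord 1/12; Ragna 1/3; Sindre 1/3; Trygve 1/24; Vidar 1/24

There is no surviving spouse, so the entire estate passes to Oskar's descendants per stirpes.
The estate is divided into 3 equal shares of 1/3 among Ragna, Sindre, Hakon.
Ragna is living and takes 1/3.
Sindre is living and takes 1/3.
Hakon predeceased; the 1/3 allotted to Hakon's branch passes to Hakon's issue by representation.
The 1/3 is divided into 4 equal shares of 1/12 among Eirik, Njord, Dagny, Brynja.
Eirik predeceased; the 1/12 allotted to Eirik's branch passes to Eirik's issue by representation.
The 1/12 is divided into 2 equal shares of 1/24 among Trygve, Vidar.
Trygve is living and takes 1/24.
Vidar is living and takes 1/24.
Njord is living and takes 1/12.
Dagny is living and takes 1/12.
Brynja is living and takes 1/12.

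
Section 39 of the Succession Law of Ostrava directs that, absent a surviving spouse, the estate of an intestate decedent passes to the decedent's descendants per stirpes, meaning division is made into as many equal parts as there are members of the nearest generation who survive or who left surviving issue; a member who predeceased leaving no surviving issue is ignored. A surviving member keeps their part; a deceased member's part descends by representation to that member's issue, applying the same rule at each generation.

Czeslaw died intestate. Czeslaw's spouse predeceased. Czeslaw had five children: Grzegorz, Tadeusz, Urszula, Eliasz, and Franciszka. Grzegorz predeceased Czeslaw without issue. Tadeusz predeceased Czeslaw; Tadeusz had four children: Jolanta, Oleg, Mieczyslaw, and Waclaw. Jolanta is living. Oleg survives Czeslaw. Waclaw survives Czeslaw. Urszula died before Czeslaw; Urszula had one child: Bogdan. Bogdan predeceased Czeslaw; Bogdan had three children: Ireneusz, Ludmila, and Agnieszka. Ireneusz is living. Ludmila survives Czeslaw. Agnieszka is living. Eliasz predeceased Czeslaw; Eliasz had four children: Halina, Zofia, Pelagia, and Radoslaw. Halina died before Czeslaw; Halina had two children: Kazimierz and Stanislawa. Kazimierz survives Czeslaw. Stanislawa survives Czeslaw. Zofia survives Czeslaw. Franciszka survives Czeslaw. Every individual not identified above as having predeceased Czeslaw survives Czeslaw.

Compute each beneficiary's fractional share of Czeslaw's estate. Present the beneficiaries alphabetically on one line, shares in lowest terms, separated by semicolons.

There is no surviving spouse, so the entire estate passes to Czeslaw's descendants per stirpes.
Grzegorz left no surviving issue, so that branch lapses and is disregarded.
The estate is divided into 4 equal shares of 1/4 among Tadeusz, Urszula, Eliasz, Franciszka.
Tadeusz predeceased; the 1/4 allotted to Tadeusz's branch passes to Tadeusz's issue by representation.
The 1/4 is divided into 4 equal shares of 1/16 among Jolanta, Oleg, Mieczyslaw, Waclaw.
Jolanta is living and takes 1/16.
Oleg is living and takes 1/16.
Mieczyslaw is living and takes 1/16.
Waclaw is living and takes 1/16.
Urszula predeceased; the 1/4 allotted to Urszula's branch passes to Urszula's issue by representation.
Bogdan's line is the sole branch at this level, so the full 1/4 passes to Bogdan's issue by representation.
The 1/4 is divided into 3 equal shares of 1/12 among Ireneusz, Ludmila, Agnieszka.
Ireneusz is living and takes 1/12.
Ludmila is living and takes 1/12.
Agnieszka is living and takes 1/12.
Eliasz predeceased; the 1/4 allotted to Eliasz's branch passes to Eliasz's issue by representation.
The 1/4 is divided into 4 equal shares of 1/16 among Halina, Zofia, Pelagia, Radoslaw.
Halina predeceased; the 1/16 allotted to Halina's branch passes to Halina's issue by representation.
The 1/16 is divided into 2 equal shares of 1/32 among Kazimierz, Stanislawa.
Kazimierz is living and takes 1/32.
Stanislawa is living and takes 1/32.
Zofia is living and takes 1/16.
Pelagia is living and takes 1/16.
Radoslaw is living and takes 1/16.
Franciszka is living and takes 1/4.

Agnieszka 1/12; Franciszka 1/4; Ireneusz 1/12; Jolanta 1/16; Kazimierz 1/32; Ludmila 1/12; Mieczyslaw 1/16; Oleg 1/16; Pelagia 1/16; Radoslaw 1/16; Stanislawa 1/32; Waclaw 1/16; Zofia 1/16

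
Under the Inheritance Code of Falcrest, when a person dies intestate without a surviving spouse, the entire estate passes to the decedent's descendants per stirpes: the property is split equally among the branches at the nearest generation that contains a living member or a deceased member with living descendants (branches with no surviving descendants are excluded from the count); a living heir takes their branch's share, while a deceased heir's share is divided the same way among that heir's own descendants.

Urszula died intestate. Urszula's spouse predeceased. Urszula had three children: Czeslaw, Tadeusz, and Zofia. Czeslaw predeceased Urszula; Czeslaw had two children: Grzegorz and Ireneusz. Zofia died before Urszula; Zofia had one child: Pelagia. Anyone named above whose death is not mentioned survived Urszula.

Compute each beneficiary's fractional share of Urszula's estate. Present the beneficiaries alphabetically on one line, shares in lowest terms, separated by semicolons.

There is no surviving spouse, so the entire estate passes to Urszula's descendants per stirpes.
The estate is divided into 3 equal shares of 1/3 among Czeslaw, Tadeusz, Zofia.
Czeslaw predeceased; the 1/3 allotted to Czeslaw's branch passes to Czeslaw's issue by representation.
The 1/3 is divided into 2 equal shares of 1/6 among Grzegorz, Ireneusz.
Grzegorz is living and takes 1/6.
Ireneusz is living and takes 1/6.
Tadeusz is living and takes 1/3.
Zofia predeceased; the 1/3 allotted to Zofia's branch passes to Zofia's issue by representation.
Pelagia is the sole taker at this level and receives the full 1/3.

Grzegorz 1/6; Ireneusz 1/6; Pelagia 1/3; Tadeusz 1/3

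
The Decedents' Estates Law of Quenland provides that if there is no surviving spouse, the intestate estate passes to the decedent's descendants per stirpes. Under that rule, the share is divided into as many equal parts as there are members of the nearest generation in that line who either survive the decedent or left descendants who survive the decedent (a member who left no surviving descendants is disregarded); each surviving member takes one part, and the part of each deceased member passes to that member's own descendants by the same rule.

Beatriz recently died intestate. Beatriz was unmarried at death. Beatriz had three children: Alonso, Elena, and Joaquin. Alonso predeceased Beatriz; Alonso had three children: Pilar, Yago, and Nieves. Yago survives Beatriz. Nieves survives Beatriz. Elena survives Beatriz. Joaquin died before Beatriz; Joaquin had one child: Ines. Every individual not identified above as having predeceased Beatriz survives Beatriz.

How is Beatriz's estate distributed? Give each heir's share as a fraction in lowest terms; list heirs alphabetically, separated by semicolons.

Elena 1/3; Ines 1/3; Nieves 1/9; Pilar 1/9; Yago 1/9

There is no surviving spouse, so the entire estate passes to Beatriz's descendants per stirpes.
The estate is divided into 3 equal shares of 1/3 among Alonso, Elena, Joaquin.
Alonso predeceased; the 1/3 allotted to Alonso's branch passes to Alonso's issue by representation.
The 1/3 is divided into 3 equal shares of 1/9 among Pilar, Yago, Nieves.
Pilar is living and takes 1/9.
Yago is living and takes 1/9.
Nieves is living and takes 1/9.
Elena is living and takes 1/3.
Joaquin predeceased; the 1/3 allotted to Joaquin's branch passes to Joaquin's issue by representation.
Ines is the sole taker at this level and receives the full 1/3.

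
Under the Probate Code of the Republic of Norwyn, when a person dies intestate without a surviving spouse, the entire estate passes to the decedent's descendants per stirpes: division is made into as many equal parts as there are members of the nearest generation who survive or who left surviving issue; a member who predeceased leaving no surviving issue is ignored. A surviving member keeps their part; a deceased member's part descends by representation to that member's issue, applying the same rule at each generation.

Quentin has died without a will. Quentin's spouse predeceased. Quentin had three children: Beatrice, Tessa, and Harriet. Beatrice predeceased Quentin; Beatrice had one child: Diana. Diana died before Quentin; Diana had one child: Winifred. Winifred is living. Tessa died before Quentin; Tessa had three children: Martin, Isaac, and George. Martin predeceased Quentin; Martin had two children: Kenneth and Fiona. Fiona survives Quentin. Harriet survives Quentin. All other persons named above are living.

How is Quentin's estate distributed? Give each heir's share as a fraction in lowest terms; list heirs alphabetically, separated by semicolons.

Fiona 1/18; George 1/9; Harriet 1/3; Isaac 1/9; Kenneth 1/18; Winifred 1/3

There is no surviving spouse, so the entire estate passes to Quentin's descendants per stirpes.
The estate is divided into 3 equal shares of 1/3 among Beatrice, Tessa, Harriet.
Beatrice predeceased; the 1/3 allotted to Beatrice's branch passes to Beatrice's issue by representation.
Diana's line is the sole branch at this level, so the full 1/3 passes to Diana's issue by representation.
Winifred is the sole taker at this level and receives the full 1/3.
Tessa predeceased; the 1/3 allotted to Tessa's branch passes to Tessa's issue by representation.
The 1/3 is divided into 3 equal shares of 1/9 among Martin, Isaac, George.
Martin predeceased; the 1/9 allotted to Martin's branch passes to Martin's issue by representation.
The 1/9 is divided into 2 equal shares of 1/18 among Kenneth, Fiona.
Kenneth is living and takes 1/18.
Fiona is living and takes 1/18.
Isaac is living and takes 1/9.
George is living and takes 1/9.
Harriet is living and takes 1/3.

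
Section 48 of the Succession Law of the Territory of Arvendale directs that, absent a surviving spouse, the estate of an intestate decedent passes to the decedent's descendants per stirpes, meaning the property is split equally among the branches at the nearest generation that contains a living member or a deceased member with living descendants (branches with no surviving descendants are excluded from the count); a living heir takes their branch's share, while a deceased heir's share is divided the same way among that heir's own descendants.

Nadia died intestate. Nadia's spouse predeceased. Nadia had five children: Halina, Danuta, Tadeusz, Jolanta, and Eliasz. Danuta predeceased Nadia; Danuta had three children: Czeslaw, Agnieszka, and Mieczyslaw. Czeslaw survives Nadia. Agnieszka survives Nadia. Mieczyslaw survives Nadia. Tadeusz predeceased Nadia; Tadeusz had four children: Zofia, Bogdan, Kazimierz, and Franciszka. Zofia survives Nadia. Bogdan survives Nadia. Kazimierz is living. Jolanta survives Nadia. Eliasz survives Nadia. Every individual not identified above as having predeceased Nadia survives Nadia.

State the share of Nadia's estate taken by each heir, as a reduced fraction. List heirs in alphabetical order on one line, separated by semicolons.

There is no surviving spouse, so the entire estate passes to Nadia's descendants per stirpes.
The estate is divided into 5 equal shares of 1/5 among Halina, Danuta, Tadeusz, Jolanta, Eliasz.
Halina is living and takes 1/5.
Danuta predeceased; the 1/5 allotted to Danuta's branch passes to Danuta's issue by representation.
The 1/5 is divided into 3 equal shares of 1/15 among Czeslaw, Agnieszka, Mieczyslaw.
Czeslaw is living and takes 1/15.
Agnieszka is living and takes 1/15.
Mieczyslaw is living and takes 1/15.
Tadeusz predeceased; the 1/5 allotted to Tadeusz's branch passes to Tadeusz's issue by representation.
The 1/5 is divided into 4 equal shares of 1/20 among Zofia, Bogdan, Kazimierz, Franciszka.
Zofia is living and takes 1/20.
Bogdan is living and takes 1/20.
Kazimierz is living and takes 1/20.
Franciszka is living and takes 1/20.
Jolanta is living and takes 1/5.
Eliasz is living and takes 1/5.

Agnieszka 1/15; Bogdan 1/20; Czeslaw 1/15; Eliasz 1/5; Franciszka 1/20; Halina 1/5; Jolanta 1/5; Kazimierz 1/20; Mieczyslaw 1/15; Zofia 1/20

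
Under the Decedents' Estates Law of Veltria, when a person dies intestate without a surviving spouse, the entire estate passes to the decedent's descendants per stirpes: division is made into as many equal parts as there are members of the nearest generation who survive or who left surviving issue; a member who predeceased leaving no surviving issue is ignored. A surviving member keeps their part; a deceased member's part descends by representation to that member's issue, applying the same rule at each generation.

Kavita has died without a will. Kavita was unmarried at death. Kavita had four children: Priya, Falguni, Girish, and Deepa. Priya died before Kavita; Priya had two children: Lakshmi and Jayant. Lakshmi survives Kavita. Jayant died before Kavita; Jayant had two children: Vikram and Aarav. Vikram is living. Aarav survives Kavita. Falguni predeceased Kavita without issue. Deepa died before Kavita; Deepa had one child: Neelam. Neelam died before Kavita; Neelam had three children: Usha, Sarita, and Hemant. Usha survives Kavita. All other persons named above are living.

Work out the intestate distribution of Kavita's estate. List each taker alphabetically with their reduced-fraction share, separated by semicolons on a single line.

There is no surviving spouse, so the entire estate passes to Kavita's descendants per stirpes.
Falguni left no surviving issue, so that branch lapses and is disregarded.
The estate is divided into 3 equal shares of 1/3 among Priya, Girish, Deepa.
Priya predeceased; the 1/3 allotted to Priya's branch passes to Priya's issue by representation.
The 1/3 is divided into 2 equal shares of 1/6 among Lakshmi, Jayant.
Lakshmi is living and takes 1/6.
Jayant predeceased; the 1/6 allotted to Jayant's branch passes to Jayant's issue by representation.
The 1/6 is divided into 2 equal shares of 1/12 among Vikram, Aarav.
Vikram is living and takes 1/12.
Aarav is living and takes 1/12.
Girish is living and takes 1/3.
Deepa predeceased; the 1/3 allotted to Deepa's branch passes to Deepa's issue by representation.
Neelam's line is the sole branch at this level, so the full 1/3 passes to Neelam's issue by representation.
The 1/3 is divided into 3 equal shares of 1/9 among Usha, Sarita, Hemant.
Usha is living and takes 1/9.
Sarita is living and takes 1/9.
Hemant is living and takes 1/9.

Aarav 1/12; Girish 1/3; Hemant 1/9; Lakshmi 1/6; Sarita 1/9; Usha 1/9; Vikram 1/12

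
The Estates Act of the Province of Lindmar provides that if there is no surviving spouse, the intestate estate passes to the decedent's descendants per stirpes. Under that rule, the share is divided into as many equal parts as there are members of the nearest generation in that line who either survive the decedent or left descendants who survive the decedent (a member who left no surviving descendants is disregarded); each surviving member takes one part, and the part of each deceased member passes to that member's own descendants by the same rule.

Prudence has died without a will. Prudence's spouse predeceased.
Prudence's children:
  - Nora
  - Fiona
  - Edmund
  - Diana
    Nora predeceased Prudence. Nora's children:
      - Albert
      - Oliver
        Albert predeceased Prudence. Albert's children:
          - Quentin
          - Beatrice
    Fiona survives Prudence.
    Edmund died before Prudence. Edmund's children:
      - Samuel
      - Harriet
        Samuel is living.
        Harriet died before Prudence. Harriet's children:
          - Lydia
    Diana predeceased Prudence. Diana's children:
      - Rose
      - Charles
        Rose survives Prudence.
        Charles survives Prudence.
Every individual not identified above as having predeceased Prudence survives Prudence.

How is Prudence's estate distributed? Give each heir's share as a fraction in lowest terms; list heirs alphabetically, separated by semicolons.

Beatrice 1/16; Charles 1/8; Fiona 1/4; Lydia 1/8; Oliver 1/8; Quentin 1/16; Rose 1/8; Samuel 1/8

There is no surviving spouse, so the entire estate passes to Prudence's descendants per stirpes.
The estate is divided into 4 equal shares of 1/4 among Nora, Fiona, Edmund, Diana.
Nora predeceased; the 1/4 allotted to Nora's branch passes to Nora's issue by representation.
The 1/4 is divided into 2 equal shares of 1/8 among Albert, Oliver.
Albert predeceased; the 1/8 allotted to Albert's branch passes to Albert's issue by representation.
The 1/8 is divided into 2 equal shares of 1/16 among Quentin, Beatrice.
Quentin is living and takes 1/16.
Beatrice is living and takes 1/16.
Oliver is living and takes 1/8.
Fiona is living and takes 1/4.
Edmund predeceased; the 1/4 allotted to Edmund's branch passes to Edmund's issue by representation.
The 1/4 is divided into 2 equal shares of 1/8 among Samuel, Harriet.
Samuel is living and takes 1/8.
Harriet predeceased; the 1/8 allotted to Harriet's branch passes to Harriet's issue by representation.
Lydia is the sole taker at this level and receives the full 1/8.
Diana predeceased; the 1/4 allotted to Diana's branch passes to Diana's issue by representation.
The 1/4 is divided into 2 equal shares of 1/8 among Rose, Charles.
Rose is living and takes 1/8.
Charles is living and takes 1/8.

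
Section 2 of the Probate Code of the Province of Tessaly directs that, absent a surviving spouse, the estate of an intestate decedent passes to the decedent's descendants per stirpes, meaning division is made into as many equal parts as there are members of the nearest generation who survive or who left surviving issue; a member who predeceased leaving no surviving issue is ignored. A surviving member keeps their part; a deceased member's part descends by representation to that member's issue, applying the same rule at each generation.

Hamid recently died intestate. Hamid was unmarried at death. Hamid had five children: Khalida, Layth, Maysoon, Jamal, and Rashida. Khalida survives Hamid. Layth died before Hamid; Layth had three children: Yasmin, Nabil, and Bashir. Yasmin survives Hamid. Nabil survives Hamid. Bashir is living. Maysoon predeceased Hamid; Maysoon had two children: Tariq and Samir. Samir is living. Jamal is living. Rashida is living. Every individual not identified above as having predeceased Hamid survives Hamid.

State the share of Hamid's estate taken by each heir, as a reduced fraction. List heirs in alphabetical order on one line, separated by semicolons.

There is no surviving spouse, so the entire estate passes to Hamid's descendants per stirpes.
The estate is divided into 5 equal shares of 1/5 among Khalida, Layth, Maysoon, Jamal, Rashida.
Khalida is living and takes 1/5.
Layth predeceased; the 1/5 allotted to Layth's branch passes to Layth's issue by representation.
The 1/5 is divided into 3 equal shares of 1/15 among Yasmin, Nabil, Bashir.
Yasmin is living and takes 1/15.
Nabil is living and takes 1/15.
Bashir is living and takes 1/15.
Maysoon predeceased; the 1/5 allotted to Maysoon's branch passes to Maysoon's issue by representation.
The 1/5 is divided into 2 equal shares of 1/10 among Tariq, Samir.
Tariq is living and takes 1/10.
Samir is living and takes 1/10.
Jamal is living and takes 1/5.
Rashida is living and takes 1/5.

Bashir 1/15; Jamal 1/5; Khalida 1/5; Nabil 1/15; Rashida 1/5; Samir 1/10; Tariq 1/10; Yasmin 1/15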